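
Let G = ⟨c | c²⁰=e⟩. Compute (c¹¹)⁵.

Compute successive powers of (c¹¹), reducing at each step:
  (c¹¹)²: (c¹¹) · c¹¹ = c²
  (c¹¹)³: (c²) · c¹¹ = c¹³
  (c¹¹)⁴: (c¹³) · c¹¹ = c⁴
  (c¹¹)⁵: (c⁴) · c¹¹ = c¹⁵

Answer: c¹⁵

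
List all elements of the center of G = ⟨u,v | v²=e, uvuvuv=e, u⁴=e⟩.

An element z ∈ Z(G) iff z commutes with every generator.
For example e is central: e·u = u = u·e; e·v = v = v·e.
Whereas u ∉ Z(G) since u·v = uv ≠ vu = v·u.
Checking each of the 24 elements this way gives Z(G) = {e}, of order 1.

Answer: {e}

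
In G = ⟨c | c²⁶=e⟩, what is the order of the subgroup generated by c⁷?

|⟨c⁷⟩| equals the order of c⁷. Compute successive powers until reaching e:
  (c⁷)¹ = c⁷, (c⁷)² = c¹⁴, (c⁷)³ = c²¹, (c⁷)⁴ = c², (c⁷)⁵ = c⁹, (c⁷)⁶ = c¹⁶, (c⁷)⁷ = c²³, (c⁷)⁸ = c⁴, (c⁷)⁹ = c¹¹, (c⁷)¹⁰ = c¹⁸, (c⁷)¹¹ = c²⁵, (c⁷)¹² = c⁶, (c⁷)¹³ = c¹³, (c⁷)¹⁴ = c²⁰, (c⁷)¹⁵ = c, (c⁷)¹⁶ = c⁸, (c⁷)¹⁷ = c¹⁵, (c⁷)¹⁸ = c²², (c⁷)¹⁹ = c³, (c⁷)²⁰ = c¹⁰, (c⁷)²¹ = c¹⁷, (c⁷)²² = c²⁴, (c⁷)²³ = c⁵, (c⁷)²⁴ = c¹², (c⁷)²⁵ = c¹⁹, (c⁷)²⁶ = e.
The smallest positive k with (c⁷)ᵏ = e is 26, so |⟨c⁷⟩| = 26.

Answer: 26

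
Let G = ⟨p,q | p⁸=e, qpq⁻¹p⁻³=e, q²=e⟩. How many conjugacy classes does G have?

The conjugacy classes (representative and size) are:
  [e] (size 1), [p³] (size 2), [p²] (size 2), [p⁴] (size 1), [p⁵] (size 2), [p⁴q] (size 4), [pq] (size 4).
Class equation: 1 + 2 + 2 + 1 + 2 + 4 + 4 = 16 = |G|. So G has 7 conjugacy classes.

Answer: 7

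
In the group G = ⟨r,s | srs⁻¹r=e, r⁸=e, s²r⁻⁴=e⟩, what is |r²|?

Compute successive powers until reaching e:
  (r²)¹ = r², (r²)² = r⁴, (r²)³ = r⁶, (r²)⁴ = e.
The smallest positive k with (r²)ᵏ = e is 4.

Answer: 4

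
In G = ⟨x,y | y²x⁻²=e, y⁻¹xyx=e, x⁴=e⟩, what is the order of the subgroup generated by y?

|⟨y⟩| equals the order of y. Compute successive powers until reaching e:
  y¹ = y, y² = x², y³ = y⁻¹, y⁴ = e.
The smallest positive k with yᵏ = e is 4, so |⟨y⟩| = 4.

Answer: 4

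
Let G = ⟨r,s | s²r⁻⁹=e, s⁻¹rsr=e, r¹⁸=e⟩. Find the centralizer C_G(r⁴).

⟨r⁴⟩ ⊆ C_G(r⁴) since powers of r⁴ commute with r⁴; so |C_G(r⁴)| ≥ |⟨r⁴⟩| = 9.
By orbit–stabilizer, |C_G(r⁴)| = |G| / |conj. class of r⁴| = 36 / 2 = 18.
The 18 elements commuting with r⁴ are {e, r, r², r³, r⁴, r⁵, r⁶, r⁷, r⁸, r⁹, r¹⁰, r¹¹, r¹², r¹³, r¹⁴, r¹⁵, r¹⁶, r¹⁷}.

Answer: {e, r, r², r³, r⁴, r⁵, r⁶, r⁷, r⁸, r⁹, r¹⁰, r¹¹, r¹², r¹³, r¹⁴, r¹⁵, r¹⁶, r¹⁷}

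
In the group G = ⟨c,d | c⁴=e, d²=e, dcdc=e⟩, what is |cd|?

Compute successive powers until reaching e:
  (cd)¹ = cd, (cd)² = e.
The smallest positive k with (cd)ᵏ = e is 2.

Answer: 2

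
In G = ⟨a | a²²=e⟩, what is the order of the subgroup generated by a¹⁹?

|⟨a¹⁹⟩| equals the order of a¹⁹. Compute successive powers until reaching e:
  (a¹⁹)¹ = a¹⁹, (a¹⁹)² = a¹⁶, (a¹⁹)³ = a¹³, (a¹⁹)⁴ = a¹⁰, (a¹⁹)⁵ = a⁷, (a¹⁹)⁶ = a⁴, (a¹⁹)⁷ = a, (a¹⁹)⁸ = a²⁰, (a¹⁹)⁹ = a¹⁷, (a¹⁹)¹⁰ = a¹⁴, (a¹⁹)¹¹ = a¹¹, (a¹⁹)¹² = a⁸, (a¹⁹)¹³ = a⁵, (a¹⁹)¹⁴ = a², (a¹⁹)¹⁵ = a²¹, (a¹⁹)¹⁶ = a¹⁸, (a¹⁹)¹⁷ = a¹⁵, (a¹⁹)¹⁸ = a¹², (a¹⁹)¹⁹ = a⁹, (a¹⁹)²⁰ = a⁶, (a¹⁹)²¹ = a³, (a¹⁹)²² = e.
The smallest positive k with (a¹⁹)ᵏ = e is 22, so |⟨a¹⁹⟩| = 22.

Answer: 22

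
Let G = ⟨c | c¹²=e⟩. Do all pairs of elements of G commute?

G has a single generator, so G is cyclic and hence abelian.

Answer: Yes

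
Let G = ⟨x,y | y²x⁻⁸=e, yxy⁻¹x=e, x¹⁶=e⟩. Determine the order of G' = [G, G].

G' = [G, G] is generated by all commutators. The generator-pair commutators are: [x, y] = x².
The subgroup they normally generate is {e, x², x⁴, x⁶, x⁸, x¹⁰, x¹², x¹⁴}, of order 8.
Check: |G/G'| = 32/8 = 4 is the order of the abelianisation.

Answer: 8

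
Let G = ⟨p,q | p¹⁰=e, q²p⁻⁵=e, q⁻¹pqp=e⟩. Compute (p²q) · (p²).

Compute (p²q) · (p²) by multiplying left to right and reducing via the relations at each step:
  (p²q) · p² = q

Answer: q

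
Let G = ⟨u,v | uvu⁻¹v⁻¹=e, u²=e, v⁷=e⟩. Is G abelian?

Each pair of generators commutes: u·v = uv = v·u. Since the generators pairwise commute, every element of G commutes with every other, so G is abelian.

Answer: Yes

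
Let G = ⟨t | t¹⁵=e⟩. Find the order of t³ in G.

Compute successive powers until reaching e:
  (t³)¹ = t³, (t³)² = t⁶, (t³)³ = t⁹, (t³)⁴ = t¹², (t³)⁵ = e.
The smallest positive k with (t³)ᵏ = e is 5.

Answer: 5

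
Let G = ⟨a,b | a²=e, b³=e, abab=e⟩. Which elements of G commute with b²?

⟨b²⟩ ⊆ C_G(b²) since powers of b² commute with b²; so |C_G(b²)| ≥ |⟨b²⟩| = 3.
By orbit–stabilizer, |C_G(b²)| = |G| / |conj. class of b²| = 6 / 2 = 3.
The 3 elements commuting with b² are {e, b, b²}.

Answer: {e, b, b²}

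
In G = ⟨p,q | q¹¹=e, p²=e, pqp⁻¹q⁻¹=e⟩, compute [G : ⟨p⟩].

First find ord(p) by computing successive powers:
  p¹ = p, p² = e.
So |⟨p⟩| = ord(p) = 2. With |G| = 22, by Lagrange [G : ⟨p⟩] = 22/2 = 11.

Answer: 11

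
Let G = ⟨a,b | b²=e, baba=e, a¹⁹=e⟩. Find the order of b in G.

Compute successive powers until reaching e:
  b¹ = b, b² = e.
The smallest positive k with bᵏ = e is 2.

Answer: 2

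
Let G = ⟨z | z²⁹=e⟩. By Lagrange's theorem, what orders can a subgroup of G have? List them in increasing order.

|G| = 29 = 29. By Lagrange's theorem the order of any subgroup divides 29; the divisors of 29 are 1, 29.

Answer: 1, 29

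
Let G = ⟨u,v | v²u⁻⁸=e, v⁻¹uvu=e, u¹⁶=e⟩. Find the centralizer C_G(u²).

⟨u²⟩ ⊆ C_G(u²) since powers of u² commute with u²; so |C_G(u²)| ≥ |⟨u²⟩| = 8.
By orbit–stabilizer, |C_G(u²)| = |G| / |conj. class of u²| = 32 / 2 = 16.
The 16 elements commuting with u² are {e, u, u², u³, u⁴, u⁵, u⁶, u⁷, u⁸, u⁹, u¹⁰, u¹¹, u¹², u¹³, u¹⁴, u¹⁵}.

Answer: {e, u, u², u³, u⁴, u⁵, u⁶, u⁷, u⁸, u⁹, u¹⁰, u¹¹, u¹², u¹³, u¹⁴, u¹⁵}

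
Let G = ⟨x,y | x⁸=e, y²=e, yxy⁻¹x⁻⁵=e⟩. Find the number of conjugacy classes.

The conjugacy classes (representative and size) are:
  [e] (size 1), [x⁵] (size 2), [x²] (size 1), [x⁷] (size 2), [x⁴] (size 1), [x⁶] (size 1), [y] (size 2), [x⁵y] (size 2), [x²y] (size 2), [x³y] (size 2).
Class equation: 1 + 2 + 1 + 2 + 1 + 1 + 2 + 2 + 2 + 2 = 16 = |G|. So G has 10 conjugacy classes.

Answer: 10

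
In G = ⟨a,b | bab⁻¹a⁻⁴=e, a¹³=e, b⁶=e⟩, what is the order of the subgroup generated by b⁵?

|⟨b⁵⟩| equals the order of b⁵. Compute successive powers until reaching e:
  (b⁵)¹ = b⁵, (b⁵)² = b⁴, (b⁵)³ = b³, (b⁵)⁴ = b², (b⁵)⁵ = b, (b⁵)⁶ = e.
The smallest positive k with (b⁵)ᵏ = e is 6, so |⟨b⁵⟩| = 6.

Answer: 6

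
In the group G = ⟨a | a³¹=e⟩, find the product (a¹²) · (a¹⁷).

Compute (a¹²) · (a¹⁷) by multiplying left to right and reducing via the relations at each step:
  (a¹²) · a¹⁷ = a²⁹

Answer: a²⁹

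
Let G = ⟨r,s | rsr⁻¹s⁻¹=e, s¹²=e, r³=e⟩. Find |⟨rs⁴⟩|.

|⟨rs⁴⟩| equals the order of rs⁴. Compute successive powers until reaching e:
  (rs⁴)¹ = rs⁴, (rs⁴)² = r²s⁸, (rs⁴)³ = e.
The smallest positive k with (rs⁴)ᵏ = e is 3, so |⟨rs⁴⟩| = 3.

Answer: 3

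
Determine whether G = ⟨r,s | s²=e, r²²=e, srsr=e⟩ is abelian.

r·s = rs but s·r = r²¹s, so r·s ≠ s·r and G is not abelian.

Answer: No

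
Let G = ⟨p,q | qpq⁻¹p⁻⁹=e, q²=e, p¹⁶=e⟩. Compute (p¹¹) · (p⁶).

Compute (p¹¹) · (p⁶) by multiplying left to right and reducing via the relations at each step:
  (p¹¹) · p⁶ = p

Answer: p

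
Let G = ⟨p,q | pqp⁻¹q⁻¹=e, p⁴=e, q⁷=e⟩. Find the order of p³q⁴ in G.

Compute successive powers until reaching e:
  (p³q⁴)¹ = p³q⁴, (p³q⁴)² = p²q, (p³q⁴)³ = pq⁵, (p³q⁴)⁴ = q², (p³q⁴)⁵ = p³q⁶, (p³q⁴)⁶ = p²q³, (p³q⁴)⁷ = p, (p³q⁴)⁸ = q⁴, (p³q⁴)⁹ = p³q, (p³q⁴)¹⁰ = p²q⁵, (p³q⁴)¹¹ = pq², (p³q⁴)¹² = q⁶, (p³q⁴)¹³ = p³q³, (p³q⁴)¹⁴ = p², (p³q⁴)¹⁵ = pq⁴, (p³q⁴)¹⁶ = q, (p³q⁴)¹⁷ = p³q⁵, (p³q⁴)¹⁸ = p²q², (p³q⁴)¹⁹ = pq⁶, (p³q⁴)²⁰ = q³, (p³q⁴)²¹ = p³, (p³q⁴)²² = p²q⁴, (p³q⁴)²³ = pq, (p³q⁴)²⁴ = q⁵, (p³q⁴)²⁵ = p³q², (p³q⁴)²⁶ = p²q⁶, (p³q⁴)²⁷ = pq³, (p³q⁴)²⁸ = e.
The smallest positive k with (p³q⁴)ᵏ = e is 28.

Answer: 28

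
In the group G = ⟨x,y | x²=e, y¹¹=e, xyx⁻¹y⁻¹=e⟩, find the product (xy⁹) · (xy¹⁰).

Compute (xy⁹) · (xy¹⁰) by multiplying left to right and reducing via the relations at each step:
  (xy⁹) · x = y⁹
  (y⁹) · y¹⁰ = y⁸

Answer: y⁸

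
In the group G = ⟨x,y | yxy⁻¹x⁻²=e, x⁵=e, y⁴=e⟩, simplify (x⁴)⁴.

Compute successive powers of (x⁴), reducing at each step:
  (x⁴)²: (x⁴) · x⁴ = x³
  (x⁴)³: (x³) · x⁴ = x²
  (x⁴)⁴: (x²) · x⁴ = x

Answer: x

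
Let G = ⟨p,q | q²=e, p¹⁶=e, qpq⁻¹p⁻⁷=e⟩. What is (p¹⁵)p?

Compute (p¹⁵) · p by multiplying left to right and reducing via the relations at each step:
  (p¹⁵) · p = e

Answer: e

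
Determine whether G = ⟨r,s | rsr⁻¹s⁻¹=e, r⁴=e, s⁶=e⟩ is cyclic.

|G| = 24, but the maximum element order in G is 12 < 24. No single element generates all of G, so G is not cyclic.

Answer: No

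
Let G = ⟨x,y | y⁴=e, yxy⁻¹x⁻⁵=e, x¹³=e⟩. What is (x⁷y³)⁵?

Compute successive powers of (x⁷y³), reducing at each step:
  (x⁷y³)²: (x⁷y³) · x⁷ = x¹¹y³;   (x¹¹y³) · y³ = x¹¹y²
  (x⁷y³)³: (x¹¹y²) · x⁷ = x⁴y²;   (x⁴y²) · y³ = x⁴y
  (x⁷y³)⁴: (x⁴y) · x⁷ = y;   y · y³ = e
  (x⁷y³)⁵: e · x⁷ = x⁷;   (x⁷) · y³ = x⁷y³

Answer: x⁷y³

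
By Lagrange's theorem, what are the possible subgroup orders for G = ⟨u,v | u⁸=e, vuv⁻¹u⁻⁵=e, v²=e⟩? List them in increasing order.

|G| = 16 = 2⁴. By Lagrange's theorem the order of any subgroup divides 16; the divisors of 16 are 1, 2, 4, 8, 16.

Answer: 1, 2, 4, 8, 16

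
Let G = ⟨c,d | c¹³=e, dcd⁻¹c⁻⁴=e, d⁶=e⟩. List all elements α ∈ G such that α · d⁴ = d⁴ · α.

⟨d⁴⟩ ⊆ C_G(d⁴) since powers of d⁴ commute with d⁴; so |C_G(d⁴)| ≥ |⟨d⁴⟩| = 3.
By orbit–stabilizer, |C_G(d⁴)| = |G| / |conj. class of d⁴| = 78 / 13 = 6.
The 6 elements commuting with d⁴ are {e, d, d², d³, d⁴, d⁵}.

Answer: {e, d, d², d³, d⁴, d⁵}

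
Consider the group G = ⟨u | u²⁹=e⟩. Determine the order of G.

G is generated by a single element, so G is cyclic. The relator gives u²⁹ = e and no smaller power is forced to be e, so the 29 powers {e, u, u², u³, u⁴, u⁵, u⁶, u⁷, u⁸, u⁹, u²², u²³, u²¹, u²⁰, u²⁴, u²⁵, u²⁶, u²⁷, u²⁸, u¹², u¹³, u¹¹, u¹⁰, u¹⁴, u¹⁵, u¹⁶, u¹⁷, u¹⁸, u¹⁹} are distinct. Hence |G| = 29.

Answer: 29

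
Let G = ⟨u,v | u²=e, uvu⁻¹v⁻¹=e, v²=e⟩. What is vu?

Compute v · u by multiplying left to right and reducing via the relations at each step:
  v · u = uv

Answer: uv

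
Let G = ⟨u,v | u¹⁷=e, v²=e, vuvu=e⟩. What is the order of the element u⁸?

Compute successive powers until reaching e:
  (u⁸)¹ = u⁸, (u⁸)² = u¹⁶, (u⁸)³ = u⁷, (u⁸)⁴ = u¹⁵, (u⁸)⁵ = u⁶, (u⁸)⁶ = u¹⁴, (u⁸)⁷ = u⁵, (u⁸)⁸ = u¹³, (u⁸)⁹ = u⁴, (u⁸)¹⁰ = u¹², (u⁸)¹¹ = u³, (u⁸)¹² = u¹¹, (u⁸)¹³ = u², (u⁸)¹⁴ = u¹⁰, (u⁸)¹⁵ = u, (u⁸)¹⁶ = u⁹, (u⁸)¹⁷ = e.
The smallest positive k with (u⁸)ᵏ = e is 17.

Answer: 17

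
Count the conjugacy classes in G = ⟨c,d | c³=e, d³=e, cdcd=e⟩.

The conjugacy classes (representative and size) are:
  [e] (size 1), [dc²] (size 4), [d²c] (size 4), [c²d²] (size 3).
Class equation: 1 + 4 + 4 + 3 = 12 = |G|. So G has 4 conjugacy classes.

Answer: 4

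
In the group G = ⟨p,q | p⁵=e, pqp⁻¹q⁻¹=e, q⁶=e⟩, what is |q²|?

Compute successive powers until reaching e:
  (q²)¹ = q², (q²)² = q⁴, (q²)³ = e.
The smallest positive k with (q²)ᵏ = e is 3.

Answer: 3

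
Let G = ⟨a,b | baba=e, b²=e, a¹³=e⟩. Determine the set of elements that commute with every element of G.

An element z ∈ Z(G) iff z commutes with every generator.
For example e is central: e·a = a = a·e; e·b = b = b·e.
Whereas a ∉ Z(G) since a·b = ab ≠ a¹²b = b·a.
Checking each of the 26 elements this way gives Z(G) = {e}, of order 1.

Answer: {e}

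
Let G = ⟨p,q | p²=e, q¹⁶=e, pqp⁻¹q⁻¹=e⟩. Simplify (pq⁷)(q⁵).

Compute (pq⁷) · (q⁵) by multiplying left to right and reducing via the relations at each step:
  (pq⁷) · q⁵ = pq¹²

Answer: pq¹²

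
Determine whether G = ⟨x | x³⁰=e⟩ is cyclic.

|G| = 30. The element x has order 30 (its powers give 30 distinct elements), so ⟨x⟩ = G and G is cyclic.

Answer: Yes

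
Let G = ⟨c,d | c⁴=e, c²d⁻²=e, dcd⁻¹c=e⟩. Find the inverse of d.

The order of d is 4 (smallest k with dᵏ = e), so d⁻¹ = d³ = d⁻¹.
Check: d · (d⁻¹) → d · d⁻¹ = e, giving e as required.

Answer: d⁻¹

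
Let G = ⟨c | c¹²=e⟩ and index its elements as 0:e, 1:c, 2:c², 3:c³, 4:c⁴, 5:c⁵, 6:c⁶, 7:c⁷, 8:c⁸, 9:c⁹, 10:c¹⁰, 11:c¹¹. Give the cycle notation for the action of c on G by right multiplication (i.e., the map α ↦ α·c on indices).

(0 1 2 3 4 5 6 7 8 9 10 11)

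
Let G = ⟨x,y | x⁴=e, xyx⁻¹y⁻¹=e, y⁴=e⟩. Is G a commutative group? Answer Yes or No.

Each pair of generators commutes: x·y = xy = y·x. Since the generators pairwise commute, every element of G commutes with every other, so G is abelian.

Answer: Yes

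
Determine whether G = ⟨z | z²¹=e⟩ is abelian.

G has a single generator, so G is cyclic and hence abelian.

Answer: Yes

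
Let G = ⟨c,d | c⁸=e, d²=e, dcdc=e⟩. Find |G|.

Enumerate words in the generators, reducing via the relations: the distinct elements are
  {c, d, e, cd, c², c³, c⁴, c⁵, c⁶, c⁷, c²d, c³d, c⁴d, c⁵d, c⁶d, c⁷d}.
No further products give new elements, so |G| = 16.

Answer: 16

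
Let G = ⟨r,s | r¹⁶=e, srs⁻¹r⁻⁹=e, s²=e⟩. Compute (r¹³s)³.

Compute successive powers of (r¹³s), reducing at each step:
  (r¹³s)²: (r¹³s) · r¹³ = r²s;   (r²s) · s = r²
  (r¹³s)³: (r²) · r¹³ = r¹⁵;   (r¹⁵) · s = r¹⁵s

Answer: r¹⁵s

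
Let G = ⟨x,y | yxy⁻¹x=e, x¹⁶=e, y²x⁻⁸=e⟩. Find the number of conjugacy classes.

The conjugacy classes (representative and size) are:
  [e] (size 1), [x] (size 2), [x¹⁴] (size 2), [x¹³] (size 2), [x¹²] (size 2), [x⁵] (size 2), [x¹⁰] (size 2), [x⁷] (size 2), [x⁸] (size 1), [y⁻¹] (size 8), [x⁷y⁻¹] (size 8).
Class equation: 1 + 2 + 2 + 2 + 2 + 2 + 2 + 2 + 1 + 8 + 8 = 32 = |G|. So G has 11 conjugacy classes.

Answer: 11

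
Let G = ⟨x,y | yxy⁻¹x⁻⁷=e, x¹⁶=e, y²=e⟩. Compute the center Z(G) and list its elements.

An element z ∈ Z(G) iff z commutes with every generator.
For example x⁸ is central: (x⁸)·x = x⁹ = x·(x⁸); (x⁸)·y = x⁸y = y·(x⁸).
Whereas x ∉ Z(G) since x·y = xy ≠ x⁷y = y·x.
Checking each of the 32 elements this way gives Z(G) = {e, x⁸}, of order 2.

Answer: {e, x⁸}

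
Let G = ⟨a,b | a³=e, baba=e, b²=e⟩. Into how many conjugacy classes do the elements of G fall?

The conjugacy classes (representative and size) are:
  [e] (size 1), [a] (size 2), [ab] (size 3).
Class equation: 1 + 2 + 3 = 6 = |G|. So G has 3 conjugacy classes.

Answer: 3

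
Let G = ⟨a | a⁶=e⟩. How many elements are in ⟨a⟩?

|⟨a⟩| equals the order of a. Compute successive powers until reaching e:
  a¹ = a, a² = a², a³ = a³, a⁴ = a⁴, a⁵ = a⁵, a⁶ = e.
The smallest positive k with aᵏ = e is 6, so |⟨a⟩| = 6.

Answer: 6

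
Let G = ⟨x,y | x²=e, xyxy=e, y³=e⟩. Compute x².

Compute successive powers of x, reducing at each step:
  x²: x · x = e

Answer: e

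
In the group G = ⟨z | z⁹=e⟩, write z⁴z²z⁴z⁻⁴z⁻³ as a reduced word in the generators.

Multiply left to right, reducing at each step:
  (z⁴) · z² = z⁶
  (z⁶) · z⁴ = z
  z · z⁻⁴ = z⁶
  (z⁶) · z⁻³ = z³

Answer: z³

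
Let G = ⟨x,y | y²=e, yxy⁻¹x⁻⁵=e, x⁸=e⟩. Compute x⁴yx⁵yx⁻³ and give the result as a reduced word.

Multiply left to right, reducing at each step:
  (x⁴) · y = x⁴y
  (x⁴y) · x⁵ = x⁵y
  (x⁵y) · y = x⁵
  (x⁵) · x⁻³ = x²

Answer: x²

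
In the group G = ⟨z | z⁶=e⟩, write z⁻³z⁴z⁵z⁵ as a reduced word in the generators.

Multiply left to right, reducing at each step:
  (z³) · z⁴ = z
  z · z⁵ = e
  e · z⁵ = z⁵

Answer: z⁵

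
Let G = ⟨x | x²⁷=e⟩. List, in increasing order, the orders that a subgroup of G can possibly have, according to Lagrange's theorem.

|G| = 27 = 3³. By Lagrange's theorem the order of any subgroup divides 27; the divisors of 27 are 1, 3, 9, 27.

Answer: 1, 3, 9, 27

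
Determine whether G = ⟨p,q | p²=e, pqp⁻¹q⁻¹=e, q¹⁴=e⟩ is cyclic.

|G| = 28, but the maximum element order in G is 14 < 28. No single element generates all of G, so G is not cyclic.

Answer: No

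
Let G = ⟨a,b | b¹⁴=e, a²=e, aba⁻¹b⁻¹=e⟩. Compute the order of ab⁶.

Compute successive powers until reaching e:
  (ab⁶)¹ = ab⁶, (ab⁶)² = b¹², (ab⁶)³ = ab⁴, (ab⁶)⁴ = b¹⁰, (ab⁶)⁵ = ab², (ab⁶)⁶ = b⁸, (ab⁶)⁷ = a, (ab⁶)⁸ = b⁶, (ab⁶)⁹ = ab¹², (ab⁶)¹⁰ = b⁴, (ab⁶)¹¹ = ab¹⁰, (ab⁶)¹² = b², (ab⁶)¹³ = ab⁸, (ab⁶)¹⁴ = e.
The smallest positive k with (ab⁶)ᵏ = e is 14.

Answer: 14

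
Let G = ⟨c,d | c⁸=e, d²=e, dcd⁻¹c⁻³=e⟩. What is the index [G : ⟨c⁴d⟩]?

First find ord(c⁴d) by computing successive powers:
  (c⁴d)¹ = c⁴d, (c⁴d)² = e.
So |⟨c⁴d⟩| = ord(c⁴d) = 2. With |G| = 16, by Lagrange [G : ⟨c⁴d⟩] = 16/2 = 8.

Answer: 8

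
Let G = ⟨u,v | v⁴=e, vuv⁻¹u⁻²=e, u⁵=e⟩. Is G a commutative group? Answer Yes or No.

u·v = uv but v·u = u²v, so u·v ≠ v·u and G is not abelian.

Answer: No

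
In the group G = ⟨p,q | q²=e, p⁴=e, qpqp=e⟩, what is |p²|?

Compute successive powers until reaching e:
  (p²)¹ = p², (p²)² = e.
The smallest positive k with (p²)ᵏ = e is 2.

Answer: 2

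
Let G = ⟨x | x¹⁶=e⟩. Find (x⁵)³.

Compute successive powers of (x⁵), reducing at each step:
  (x⁵)²: (x⁵) · x⁵ = x¹⁰
  (x⁵)³: (x¹⁰) · x⁵ = x¹⁵

Answer: x¹⁵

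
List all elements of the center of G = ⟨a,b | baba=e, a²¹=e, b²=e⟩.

An element z ∈ Z(G) iff z commutes with every generator.
For example e is central: e·a = a = a·e; e·b = b = b·e.
Whereas a ∉ Z(G) since a·b = ab ≠ a²⁰b = b·a.
Checking each of the 42 elements this way gives Z(G) = {e}, of order 1.

Answer: {e}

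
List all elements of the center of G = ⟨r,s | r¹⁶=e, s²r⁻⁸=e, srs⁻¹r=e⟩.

An element z ∈ Z(G) iff z commutes with every generator.
For example r⁸ is central: (r⁸)·r = r⁹ = r·(r⁸); (r⁸)·s = s⁻¹ = s·(r⁸).
Whereas r ∉ Z(G) since r·s = rs ≠ r⁷s⁻¹ = s·r.
Checking each of the 32 elements this way gives Z(G) = {e, r⁸}, of order 2.

Answer: {e, r⁸}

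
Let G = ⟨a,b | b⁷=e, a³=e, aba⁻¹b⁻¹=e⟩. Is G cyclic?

|G| = 21. The element ab has order 21 (its powers give 21 distinct elements), so ⟨ab⟩ = G and G is cyclic.

Answer: Yes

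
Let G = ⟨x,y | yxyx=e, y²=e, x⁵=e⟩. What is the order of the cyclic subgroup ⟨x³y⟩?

|⟨x³y⟩| equals the order of x³y. Compute successive powers until reaching e:
  (x³y)¹ = x³y, (x³y)² = e.
The smallest positive k with (x³y)ᵏ = e is 2, so |⟨x³y⟩| = 2.

Answer: 2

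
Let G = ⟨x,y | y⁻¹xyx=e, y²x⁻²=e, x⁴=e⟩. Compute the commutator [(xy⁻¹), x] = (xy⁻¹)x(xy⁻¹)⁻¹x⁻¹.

[(xy⁻¹), x] = (xy⁻¹)·x·(xy⁻¹)⁻¹·x⁻¹.
  (xy⁻¹) · x = y⁻¹
  (y⁻¹) · (xy) = x³
  (x³) · (x³) = x²

Answer: x²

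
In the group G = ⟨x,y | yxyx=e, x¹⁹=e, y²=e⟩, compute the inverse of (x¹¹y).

The order of (x¹¹y) is 2 (smallest k with (x¹¹y)ᵏ = e), so (x¹¹y)⁻¹ = (x¹¹y)¹ = x¹¹y.
Check: (x¹¹y) · (x¹¹y) → (x¹¹y) · x¹¹ = y;   y · y = e, giving e as required.

Answer: x¹¹y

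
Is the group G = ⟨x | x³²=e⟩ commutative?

G has a single generator, so G is cyclic and hence abelian.

Answer: Yes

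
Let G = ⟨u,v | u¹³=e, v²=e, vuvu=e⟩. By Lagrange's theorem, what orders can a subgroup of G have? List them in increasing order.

|G| = 26 = 2 · 13. By Lagrange's theorem the order of any subgroup divides 26; the divisors of 26 are 1, 2, 13, 26.

Answer: 1, 2, 13, 26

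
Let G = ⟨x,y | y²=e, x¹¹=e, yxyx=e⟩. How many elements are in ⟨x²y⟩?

|⟨x²y⟩| equals the order of x²y. Compute successive powers until reaching e:
  (x²y)¹ = x²y, (x²y)² = e.
The smallest positive k with (x²y)ᵏ = e is 2, so |⟨x²y⟩| = 2.

Answer: 2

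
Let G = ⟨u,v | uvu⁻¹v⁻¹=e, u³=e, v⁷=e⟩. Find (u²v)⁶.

Compute successive powers of (u²v), reducing at each step:
  (u²v)²: (u²v) · u² = uv;   (uv) · v = uv²
  (u²v)³: (uv²) · u² = v²;   (v²) · v = v³
  (u²v)⁴: (v³) · u² = u²v³;   (u²v³) · v = u²v⁴
  (u²v)⁵: (u²v⁴) · u² = uv⁴;   (uv⁴) · v = uv⁵
  (u²v)⁶: (uv⁵) · u² = v⁵;   (v⁵) · v = v⁶

Answer: v⁶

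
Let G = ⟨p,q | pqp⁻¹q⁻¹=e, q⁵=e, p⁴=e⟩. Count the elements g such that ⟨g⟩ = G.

G is cyclic of order 20. An element generates G iff its order is 20, and a cyclic group of order 20 has exactly φ(20) = 8 such elements.

Answer: 8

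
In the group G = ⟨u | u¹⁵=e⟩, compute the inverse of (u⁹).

The order of (u⁹) is 5 (smallest k with (u⁹)ᵏ = e), so (u⁹)⁻¹ = (u⁹)⁴ = u⁶.
Check: (u⁹) · (u⁶) → (u⁹) · u⁶ = e, giving e as required.

Answer: u⁶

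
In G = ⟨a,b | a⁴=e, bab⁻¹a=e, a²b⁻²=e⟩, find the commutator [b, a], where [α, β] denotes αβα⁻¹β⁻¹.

[b, a] = b·a·b⁻¹·a⁻¹.
  b · a = ab⁻¹
  (ab⁻¹) · (b⁻¹) = a³
  (a³) · (a³) = a²

Answer: a²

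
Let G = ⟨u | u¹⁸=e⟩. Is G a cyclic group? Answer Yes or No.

|G| = 18. The element u has order 18 (its powers give 18 distinct elements), so ⟨u⟩ = G and G is cyclic.

Answer: Yes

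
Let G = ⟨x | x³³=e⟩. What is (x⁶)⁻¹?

The order of (x⁶) is 11 (smallest k with (x⁶)ᵏ = e), so (x⁶)⁻¹ = (x⁶)¹⁰ = x²⁷.
Check: (x⁶) · (x²⁷) → (x⁶) · x²⁷ = e, giving e as required.

Answer: x²⁷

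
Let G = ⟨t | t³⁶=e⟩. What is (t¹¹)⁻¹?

The order of (t¹¹) is 36 (smallest k with (t¹¹)ᵏ = e), so (t¹¹)⁻¹ = (t¹¹)³⁵ = t²⁵.
Check: (t¹¹) · (t²⁵) → (t¹¹) · t²⁵ = e, giving e as required.

Answer: t²⁵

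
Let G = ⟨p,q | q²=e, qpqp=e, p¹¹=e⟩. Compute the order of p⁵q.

Compute successive powers until reaching e:
  (p⁵q)¹ = p⁵q, (p⁵q)² = e.
The smallest positive k with (p⁵q)ᵏ = e is 2.

Answer: 2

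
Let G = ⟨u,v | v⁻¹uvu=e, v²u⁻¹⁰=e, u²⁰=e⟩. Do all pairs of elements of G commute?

u·v = uv but v·u = u⁹v⁻¹, so u·v ≠ v·u and G is not abelian.

Answer: No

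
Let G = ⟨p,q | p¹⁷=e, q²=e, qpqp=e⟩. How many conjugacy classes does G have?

The conjugacy classes (representative and size) are:
  [e] (size 1), [p¹⁶] (size 2), [p²] (size 2), [p³] (size 2), [p¹³] (size 2), [p¹²] (size 2), [p⁶] (size 2), [p¹⁰] (size 2), [p⁹] (size 2), [p⁷q] (size 17).
Class equation: 1 + 2 + 2 + 2 + 2 + 2 + 2 + 2 + 2 + 17 = 34 = |G|. So G has 10 conjugacy classes.

Answer: 10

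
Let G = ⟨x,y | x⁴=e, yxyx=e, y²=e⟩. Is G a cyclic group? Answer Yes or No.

Every cyclic group is abelian. But x·y = xy while y·x = x³y, so x·y ≠ y·x and G is not abelian. Hence G is not cyclic.

Answer: No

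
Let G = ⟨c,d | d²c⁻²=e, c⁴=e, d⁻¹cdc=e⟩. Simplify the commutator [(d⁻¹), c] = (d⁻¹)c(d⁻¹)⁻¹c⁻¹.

[(d⁻¹), c] = (d⁻¹)·c·(d⁻¹)⁻¹·c⁻¹.
  (d⁻¹) · c = cd
  (cd) · d = c³
  (c³) · (c³) = c²

Answer: c²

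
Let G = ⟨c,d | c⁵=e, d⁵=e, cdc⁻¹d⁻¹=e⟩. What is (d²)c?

Compute (d²) · c by multiplying left to right and reducing via the relations at each step:
  (d²) · c = cd²

Answer: cd²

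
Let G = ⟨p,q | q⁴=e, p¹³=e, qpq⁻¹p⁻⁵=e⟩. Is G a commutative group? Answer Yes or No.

p·q = pq but q·p = p⁵q, so p·q ≠ q·p and G is not abelian.

Answer: No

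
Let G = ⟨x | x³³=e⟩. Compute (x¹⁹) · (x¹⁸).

Compute (x¹⁹) · (x¹⁸) by multiplying left to right and reducing via the relations at each step:
  (x¹⁹) · x¹⁸ = x⁴

Answer: x⁴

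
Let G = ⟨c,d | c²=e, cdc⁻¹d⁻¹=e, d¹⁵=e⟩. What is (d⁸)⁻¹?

The order of (d⁸) is 15 (smallest k with (d⁸)ᵏ = e), so (d⁸)⁻¹ = (d⁸)¹⁴ = d⁷.
Check: (d⁸) · (d⁷) → (d⁸) · d⁷ = e, giving e as required.

Answer: d⁷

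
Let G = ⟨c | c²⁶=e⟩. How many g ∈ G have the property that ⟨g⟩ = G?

G is cyclic of order 26. An element generates G iff its order is 26, and a cyclic group of order 26 has exactly φ(26) = 12 such elements.

Answer: 12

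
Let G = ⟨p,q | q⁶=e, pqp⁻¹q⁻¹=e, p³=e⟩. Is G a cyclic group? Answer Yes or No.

|G| = 18, but the maximum element order in G is 6 < 18. No single element generates all of G, so G is not cyclic.

Answer: No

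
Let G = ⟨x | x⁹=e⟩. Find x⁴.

Compute successive powers of x, reducing at each step:
  x²: x · x = x²
  x³: (x²) · x = x³
  x⁴: (x³) · x = x⁴

Answer: x⁴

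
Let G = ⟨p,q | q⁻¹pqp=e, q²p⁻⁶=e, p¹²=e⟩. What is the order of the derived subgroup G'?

G' = [G, G] is generated by all commutators. The generator-pair commutators are: [p, q] = p².
The subgroup they normally generate is {e, p², p⁴, p⁶, p⁸, p¹⁰}, of order 6.
Check: |G/G'| = 24/6 = 4 is the order of the abelianisation.

Answer: 6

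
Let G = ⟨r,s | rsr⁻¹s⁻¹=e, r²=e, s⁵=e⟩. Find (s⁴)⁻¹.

The order of (s⁴) is 5 (smallest k with (s⁴)ᵏ = e), so (s⁴)⁻¹ = (s⁴)⁴ = s.
Check: (s⁴) · s → (s⁴) · s = e, giving e as required.

Answer: s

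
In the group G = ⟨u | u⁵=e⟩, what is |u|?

Compute successive powers until reaching e:
  u¹ = u, u² = u², u³ = u³, u⁴ = u⁴, u⁵ = e.
The smallest positive k with uᵏ = e is 5.

Answer: 5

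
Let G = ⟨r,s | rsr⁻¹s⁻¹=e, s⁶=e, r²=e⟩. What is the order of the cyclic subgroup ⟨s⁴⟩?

|⟨s⁴⟩| equals the order of s⁴. Compute successive powers until reaching e:
  (s⁴)¹ = s⁴, (s⁴)² = s², (s⁴)³ = e.
The smallest positive k with (s⁴)ᵏ = e is 3, so |⟨s⁴⟩| = 3.

Answer: 3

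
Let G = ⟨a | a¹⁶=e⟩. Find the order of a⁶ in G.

Compute successive powers until reaching e:
  (a⁶)¹ = a⁶, (a⁶)² = a¹², (a⁶)³ = a², (a⁶)⁴ = a⁸, (a⁶)⁵ = a¹⁴, (a⁶)⁶ = a⁴, (a⁶)⁷ = a¹⁰, (a⁶)⁸ = e.
The smallest positive k with (a⁶)ᵏ = e is 8.

Answer: 8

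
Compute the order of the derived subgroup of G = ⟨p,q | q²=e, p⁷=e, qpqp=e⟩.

G' = [G, G] is generated by all commutators. The generator-pair commutators are: [p, q] = p².
The subgroup they normally generate is {e, p, p², p³, p⁴, p⁵, p⁶}, of order 7.
Check: |G/G'| = 14/7 = 2 is the order of the abelianisation.

Answer: 7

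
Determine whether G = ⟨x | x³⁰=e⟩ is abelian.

G has a single generator, so G is cyclic and hence abelian.

Answer: Yes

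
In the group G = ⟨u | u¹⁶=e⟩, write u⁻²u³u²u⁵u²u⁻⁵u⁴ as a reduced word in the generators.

Multiply left to right, reducing at each step:
  (u¹⁴) · u³ = u
  u · u² = u³
  (u³) · u⁵ = u⁸
  (u⁸) · u² = u¹⁰
  (u¹⁰) · u⁻⁵ = u⁵
  (u⁵) · u⁴ = u⁹

Answer: u⁹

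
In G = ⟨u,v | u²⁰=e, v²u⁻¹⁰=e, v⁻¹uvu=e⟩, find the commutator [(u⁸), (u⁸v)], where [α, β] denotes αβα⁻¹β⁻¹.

[(u⁸), (u⁸v)] = (u⁸)·(u⁸v)·(u⁸)⁻¹·(u⁸v)⁻¹.
  (u⁸) · (u⁸v) = u⁶v⁻¹
  (u⁶v⁻¹) · (u¹²) = u⁴v
  (u⁴v) · (u⁸v⁻¹) = u¹⁶

Answer: u¹⁶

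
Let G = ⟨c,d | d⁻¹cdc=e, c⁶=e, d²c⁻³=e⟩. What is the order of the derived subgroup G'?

G' = [G, G] is generated by all commutators. The generator-pair commutators are: [c, d] = c².
The subgroup they normally generate is {e, c², c⁴}, of order 3.
Check: |G/G'| = 12/3 = 4 is the order of the abelianisation.

Answer: 3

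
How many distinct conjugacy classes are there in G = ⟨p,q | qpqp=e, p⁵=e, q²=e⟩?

The conjugacy classes (representative and size) are:
  [e] (size 1), [p] (size 2), [p²] (size 2), [q] (size 5).
Class equation: 1 + 2 + 2 + 5 = 10 = |G|. So G has 4 conjugacy classes.

Answer: 4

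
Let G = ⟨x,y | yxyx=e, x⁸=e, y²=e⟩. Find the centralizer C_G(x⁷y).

⟨x⁷y⟩ ⊆ C_G(x⁷y) since powers of x⁷y commute with x⁷y; so |C_G(x⁷y)| ≥ |⟨x⁷y⟩| = 2.
By orbit–stabilizer, |C_G(x⁷y)| = |G| / |conj. class of x⁷y| = 16 / 4 = 4.
The 4 elements commuting with x⁷y are {e, x⁴, x⁷y, x³y}.

Answer: {e, x⁴, x⁷y, x³y}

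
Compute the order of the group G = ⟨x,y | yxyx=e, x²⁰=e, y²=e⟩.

Enumerate words in the generators, reducing via the relations: the distinct elements are
  {e, x, y, xy, x², x³, x⁴, x⁵, x⁶, x⁷, x⁸, x⁹, x²y, x³y, x¹², x¹³, x¹¹, x¹⁰, x¹⁴, x¹⁵, x¹⁶, x¹⁷, x¹⁸, x¹⁹, x⁴y, x⁵y, x⁶y, x⁷y, x⁸y, x⁹y, x¹²y, x¹³y, x¹¹y, x¹⁰y, x¹⁴y, x¹⁵y, x¹⁶y, x¹⁷y, x¹⁸y, x¹⁹y}.
No further products give new elements, so |G| = 40.

Answer: 40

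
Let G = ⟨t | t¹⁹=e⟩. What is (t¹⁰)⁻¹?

The order of (t¹⁰) is 19 (smallest k with (t¹⁰)ᵏ = e), so (t¹⁰)⁻¹ = (t¹⁰)¹⁸ = t⁹.
Check: (t¹⁰) · (t⁹) → (t¹⁰) · t⁹ = e, giving e as required.

Answer: t⁹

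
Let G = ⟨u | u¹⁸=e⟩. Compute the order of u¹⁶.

Compute successive powers until reaching e:
  (u¹⁶)¹ = u¹⁶, (u¹⁶)² = u¹⁴, (u¹⁶)³ = u¹², (u¹⁶)⁴ = u¹⁰, (u¹⁶)⁵ = u⁸, (u¹⁶)⁶ = u⁶, (u¹⁶)⁷ = u⁴, (u¹⁶)⁸ = u², (u¹⁶)⁹ = e.
The smallest positive k with (u¹⁶)ᵏ = e is 9.

Answer: 9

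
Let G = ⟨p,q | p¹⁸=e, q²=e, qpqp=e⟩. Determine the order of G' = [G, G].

G' = [G, G] is generated by all commutators. The generator-pair commutators are: [p, q] = p².
The subgroup they normally generate is {e, p², p⁴, p⁶, p⁸, p¹⁰, p¹², p¹⁴, p¹⁶}, of order 9.
Check: |G/G'| = 36/9 = 4 is the order of the abelianisation.

Answer: 9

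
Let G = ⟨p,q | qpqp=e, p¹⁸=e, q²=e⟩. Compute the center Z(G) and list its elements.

An element z ∈ Z(G) iff z commutes with every generator.
For example p⁹ is central: (p⁹)·p = p¹⁰ = p·(p⁹); (p⁹)·q = p⁹q = q·(p⁹).
Whereas p ∉ Z(G) since p·q = pq ≠ p¹⁷q = q·p.
Checking each of the 36 elements this way gives Z(G) = {e, p⁹}, of order 2.

Answer: {e, p⁹}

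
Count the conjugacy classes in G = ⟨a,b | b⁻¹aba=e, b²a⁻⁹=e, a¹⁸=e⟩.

The conjugacy classes (representative and size) are:
  [e] (size 1), [a¹⁷] (size 2), [a¹⁶] (size 2), [a³] (size 2), [a¹⁴] (size 2), [a¹³] (size 2), [a¹²] (size 2), [a¹¹] (size 2), [a¹⁰] (size 2), [a⁹] (size 1), [a⁸b] (size 9), [ab] (size 9).
Class equation: 1 + 2 + 2 + 2 + 2 + 2 + 2 + 2 + 2 + 1 + 9 + 9 = 36 = |G|. So G has 12 conjugacy classes.

Answer: 12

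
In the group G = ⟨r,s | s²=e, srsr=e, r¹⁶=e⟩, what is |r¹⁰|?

Compute successive powers until reaching e:
  (r¹⁰)¹ = r¹⁰, (r¹⁰)² = r⁴, (r¹⁰)³ = r¹⁴, (r¹⁰)⁴ = r⁸, (r¹⁰)⁵ = r², (r¹⁰)⁶ = r¹², (r¹⁰)⁷ = r⁶, (r¹⁰)⁸ = e.
The smallest positive k with (r¹⁰)ᵏ = e is 8.

Answer: 8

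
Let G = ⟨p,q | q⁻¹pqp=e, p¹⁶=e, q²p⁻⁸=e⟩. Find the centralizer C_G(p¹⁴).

⟨p¹⁴⟩ ⊆ C_G(p¹⁴) since powers of p¹⁴ commute with p¹⁴; so |C_G(p¹⁴)| ≥ |⟨p¹⁴⟩| = 8.
By orbit–stabilizer, |C_G(p¹⁴)| = |G| / |conj. class of p¹⁴| = 32 / 2 = 16.
The 16 elements commuting with p¹⁴ are {e, p, p², p³, p⁴, p⁵, p⁶, p⁷, p⁸, p⁹, p¹⁰, p¹¹, p¹², p¹³, p¹⁴, p¹⁵}.

Answer: {e, p, p², p³, p⁴, p⁵, p⁶, p⁷, p⁸, p⁹, p¹⁰, p¹¹, p¹², p¹³, p¹⁴, p¹⁵}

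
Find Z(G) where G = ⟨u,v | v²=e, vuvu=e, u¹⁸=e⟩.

An element z ∈ Z(G) iff z commutes with every generator.
For example u⁹ is central: (u⁹)·u = u¹⁰ = u·(u⁹); (u⁹)·v = u⁹v = v·(u⁹).
Whereas u ∉ Z(G) since u·v = uv ≠ u¹⁷v = v·u.
Checking each of the 36 elements this way gives Z(G) = {e, u⁹}, of order 2.

Answer: {e, u⁹}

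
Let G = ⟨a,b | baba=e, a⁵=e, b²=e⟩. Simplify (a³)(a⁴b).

Compute (a³) · (a⁴b) by multiplying left to right and reducing via the relations at each step:
  (a³) · a⁴ = a²
  (a²) · b = a²b

Answer: a²b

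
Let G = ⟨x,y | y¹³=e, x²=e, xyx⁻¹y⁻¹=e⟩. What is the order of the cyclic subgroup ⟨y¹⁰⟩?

|⟨y¹⁰⟩| equals the order of y¹⁰. Compute successive powers until reaching e:
  (y¹⁰)¹ = y¹⁰, (y¹⁰)² = y⁷, (y¹⁰)³ = y⁴, (y¹⁰)⁴ = y, (y¹⁰)⁵ = y¹¹, (y¹⁰)⁶ = y⁸, (y¹⁰)⁷ = y⁵, (y¹⁰)⁸ = y², (y¹⁰)⁹ = y¹², (y¹⁰)¹⁰ = y⁹, (y¹⁰)¹¹ = y⁶, (y¹⁰)¹² = y³, (y¹⁰)¹³ = e.
The smallest positive k with (y¹⁰)ᵏ = e is 13, so |⟨y¹⁰⟩| = 13.

Answer: 13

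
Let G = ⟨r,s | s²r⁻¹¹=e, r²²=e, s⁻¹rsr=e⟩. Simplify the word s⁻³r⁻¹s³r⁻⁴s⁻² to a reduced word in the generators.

Multiply left to right, reducing at each step:
  s · r⁻¹ = rs
  (rs) · s³ = r
  r · r⁻⁴ = r¹⁹
  (r¹⁹) · s⁻² = r⁸

Answer: r⁸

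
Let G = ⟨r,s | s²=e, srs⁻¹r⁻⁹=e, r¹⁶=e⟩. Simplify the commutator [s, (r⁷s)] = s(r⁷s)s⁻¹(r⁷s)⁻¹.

[s, (r⁷s)] = s·(r⁷s)·s⁻¹·(r⁷s)⁻¹.
  s · (r⁷s) = r¹⁵
  (r¹⁵) · s = r¹⁵s
  (r¹⁵s) · (rs) = r⁸

Answer: r⁸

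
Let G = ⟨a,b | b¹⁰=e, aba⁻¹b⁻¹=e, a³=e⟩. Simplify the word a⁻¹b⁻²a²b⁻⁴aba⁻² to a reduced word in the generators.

Multiply left to right, reducing at each step:
  (a²) · b⁻² = a²b⁸
  (a²b⁸) · a² = ab⁸
  (ab⁸) · b⁻⁴ = ab⁴
  (ab⁴) · a = a²b⁴
  (a²b⁴) · b = a²b⁵
  (a²b⁵) · a⁻² = b⁵

Answer: b⁵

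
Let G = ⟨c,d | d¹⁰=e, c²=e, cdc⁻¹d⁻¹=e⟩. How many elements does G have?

Enumerate words in the generators, reducing via the relations: the distinct elements are
  {c, d, e, cd, d², d³, d⁴, d⁵, d⁶, d⁷, d⁸, d⁹, cd², cd³, cd⁴, cd⁵, cd⁶, cd⁷, cd⁸, cd⁹}.
No further products give new elements, so |G| = 20.

Answer: 20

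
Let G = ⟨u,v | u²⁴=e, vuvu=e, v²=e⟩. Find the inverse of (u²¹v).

The order of (u²¹v) is 2 (smallest k with (u²¹v)ᵏ = e), so (u²¹v)⁻¹ = (u²¹v)¹ = u²¹v.
Check: (u²¹v) · (u²¹v) → (u²¹v) · u²¹ = v;   v · v = e, giving e as required.

Answer: u²¹v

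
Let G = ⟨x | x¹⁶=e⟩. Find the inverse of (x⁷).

The order of (x⁷) is 16 (smallest k with (x⁷)ᵏ = e), so (x⁷)⁻¹ = (x⁷)¹⁵ = x⁹.
Check: (x⁷) · (x⁹) → (x⁷) · x⁹ = e, giving e as required.

Answer: x⁹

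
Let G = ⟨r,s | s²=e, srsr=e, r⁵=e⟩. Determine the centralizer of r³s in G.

⟨r³s⟩ ⊆ C_G(r³s) since powers of r³s commute with r³s; so |C_G(r³s)| ≥ |⟨r³s⟩| = 2.
By orbit–stabilizer, |C_G(r³s)| = |G| / |conj. class of r³s| = 10 / 5 = 2.
The 2 elements commuting with r³s are {e, r³s}.

Answer: {e, r³s}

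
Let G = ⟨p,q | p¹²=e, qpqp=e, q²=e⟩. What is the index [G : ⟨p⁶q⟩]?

First find ord(p⁶q) by computing successive powers:
  (p⁶q)¹ = p⁶q, (p⁶q)² = e.
So |⟨p⁶q⟩| = ord(p⁶q) = 2. With |G| = 24, by Lagrange [G : ⟨p⁶q⟩] = 24/2 = 12.

Answer: 12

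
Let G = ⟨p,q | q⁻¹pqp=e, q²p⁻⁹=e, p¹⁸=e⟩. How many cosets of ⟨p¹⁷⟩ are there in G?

First find ord(p¹⁷) by computing successive powers:
  (p¹⁷)¹ = p¹⁷, (p¹⁷)² = p¹⁶, (p¹⁷)³ = p¹⁵, (p¹⁷)⁴ = p¹⁴, (p¹⁷)⁵ = p¹³, (p¹⁷)⁶ = p¹², (p¹⁷)⁷ = p¹¹, (p¹⁷)⁸ = p¹⁰, (p¹⁷)⁹ = p⁹, (p¹⁷)¹⁰ = p⁸, (p¹⁷)¹¹ = p⁷, (p¹⁷)¹² = p⁶, (p¹⁷)¹³ = p⁵, (p¹⁷)¹⁴ = p⁴, (p¹⁷)¹⁵ = p³, (p¹⁷)¹⁶ = p², (p¹⁷)¹⁷ = p, (p¹⁷)¹⁸ = e.
So |⟨p¹⁷⟩| = ord(p¹⁷) = 18. With |G| = 36, by Lagrange [G : ⟨p¹⁷⟩] = 36/18 = 2.

Answer: 2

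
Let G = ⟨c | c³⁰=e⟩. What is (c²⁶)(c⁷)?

Compute (c²⁶) · (c⁷) by multiplying left to right and reducing via the relations at each step:
  (c²⁶) · c⁷ = c³

Answer: c³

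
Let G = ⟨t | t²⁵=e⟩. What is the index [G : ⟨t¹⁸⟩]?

First find ord(t¹⁸) by computing successive powers:
  (t¹⁸)¹ = t¹⁸, (t¹⁸)² = t¹¹, (t¹⁸)³ = t⁴, (t¹⁸)⁴ = t²², (t¹⁸)⁵ = t¹⁵, (t¹⁸)⁶ = t⁸, (t¹⁸)⁷ = t, (t¹⁸)⁸ = t¹⁹, (t¹⁸)⁹ = t¹², (t¹⁸)¹⁰ = t⁵, (t¹⁸)¹¹ = t²³, (t¹⁸)¹² = t¹⁶, (t¹⁸)¹³ = t⁹, (t¹⁸)¹⁴ = t², (t¹⁸)¹⁵ = t²⁰, (t¹⁸)¹⁶ = t¹³, (t¹⁸)¹⁷ = t⁶, (t¹⁸)¹⁸ = t²⁴, (t¹⁸)¹⁹ = t¹⁷, (t¹⁸)²⁰ = t¹⁰, (t¹⁸)²¹ = t³, (t¹⁸)²² = t²¹, (t¹⁸)²³ = t¹⁴, (t¹⁸)²⁴ = t⁷, (t¹⁸)²⁵ = e.
So |⟨t¹⁸⟩| = ord(t¹⁸) = 25. With |G| = 25, by Lagrange [G : ⟨t¹⁸⟩] = 25/25 = 1.

Answer: 1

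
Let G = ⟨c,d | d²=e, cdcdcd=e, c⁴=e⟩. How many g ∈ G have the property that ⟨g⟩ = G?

⟨g⟩ = G would require ord(g) = |G| = 24, but the maximum element order in G is 4 < 24. So G is not cyclic and no single element generates it: the count is 0.

Answer: 0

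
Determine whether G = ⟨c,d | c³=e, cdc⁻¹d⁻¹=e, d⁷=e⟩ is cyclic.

|G| = 21. The element cd has order 21 (its powers give 21 distinct elements), so ⟨cd⟩ = G and G is cyclic.

Answer: Yes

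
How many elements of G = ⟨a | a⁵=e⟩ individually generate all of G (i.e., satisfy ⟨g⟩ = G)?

G is cyclic of order 5. An element generates G iff its order is 5, and a cyclic group of order 5 has exactly φ(5) = 4 such elements.

Answer: 4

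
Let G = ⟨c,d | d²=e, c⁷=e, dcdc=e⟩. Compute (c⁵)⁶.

Compute successive powers of (c⁵), reducing at each step:
  (c⁵)²: (c⁵) · c⁵ = c³
  (c⁵)³: (c³) · c⁵ = c
  (c⁵)⁴: c · c⁵ = c⁶
  (c⁵)⁵: (c⁶) · c⁵ = c⁴
  (c⁵)⁶: (c⁴) · c⁵ = c²

Answer: c²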